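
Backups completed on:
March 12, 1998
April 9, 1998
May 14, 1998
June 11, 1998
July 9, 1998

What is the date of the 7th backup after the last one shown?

February 11, 1999

All dates are Thursdays, 28, 35, 28, 28 days apart.
Specifically, the 2nd Thursday of each month.
August 1998 — 2nd Thursday is August 13, 1998.
2nd Thursday of September 1998: September 10, 1998.
2nd Thursday of October 1998: October 8, 1998.
November 1998 — 2nd Thursday is November 12, 1998.
2nd Thursday of December 1998: December 10, 1998.
January 1999 — 2nd Thursday is January 14, 1999.
2nd Thursday of February 1999: February 11, 1999.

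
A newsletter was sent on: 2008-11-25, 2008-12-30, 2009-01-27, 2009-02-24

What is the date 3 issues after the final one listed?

2009-05-26

Every date is a Tuesday; gaps 35, 28, 28 days.
Each is the last Tuesday of its month (at least one falls on the 29th or later, ruling out '4th Tuesday').
Last Tuesday of March 2009: 2009-03-31.
Last Tuesday of April 2009: 2009-04-28.
May 2009 ends with Tuesday 2009-05-26.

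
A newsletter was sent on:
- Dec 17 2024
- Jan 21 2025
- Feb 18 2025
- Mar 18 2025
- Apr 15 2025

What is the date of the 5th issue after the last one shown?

All dates are Tuesdays, 35, 28, 28, 28 days apart.
Specifically, the 3rd Tuesday of each month.
May 2025 — 3rd Tuesday is May 20 2025.
June 2025 — 3rd Tuesday is Jun 17 2025.
3rd Tuesday of July 2025: Jul 15 2025.
August 2025 — 3rd Tuesday is Aug 19 2025.
September 2025 — 3rd Tuesday is Sep 16 2025.

Sep 16 2025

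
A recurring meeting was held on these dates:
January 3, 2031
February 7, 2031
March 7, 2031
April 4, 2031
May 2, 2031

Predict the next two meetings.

June 6, 2031; July 4, 2031

These are Fridays at 28- or 35-day spacing (35, 28, 28, 28).
The pattern: 1st Friday of the month.
June 2031 — 1st Friday is June 6, 2031.
July 2031 — 1st Friday is July 4, 2031.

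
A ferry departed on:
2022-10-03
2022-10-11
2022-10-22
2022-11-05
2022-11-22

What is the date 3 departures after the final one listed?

Intervals are 8, 11, 14, 17 days — an arithmetic progression with common difference 3.
Next gap: 20 days. 2022-11-22 + 20 days = 2022-12-12.
Next gap: 23 days. 2022-12-12 + 23 days = 2023-01-04.
Next gap: 26 days. 2023-01-04 + 26 days = 2023-01-30.

2023-01-30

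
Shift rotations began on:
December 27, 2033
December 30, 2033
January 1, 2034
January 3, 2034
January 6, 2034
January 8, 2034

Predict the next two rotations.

January 10, 2034; January 13, 2034

Gaps: 3, 2, 2, 3, 2 days — not constant, but cyclic with period 3.
The events fall on every Tuesday, Friday and Sunday.
The following Tuesday is January 10, 2034.
The following Friday is January 13, 2034.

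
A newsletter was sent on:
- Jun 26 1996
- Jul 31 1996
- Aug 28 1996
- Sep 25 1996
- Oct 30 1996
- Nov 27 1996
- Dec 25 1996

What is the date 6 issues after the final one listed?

Jun 25 1997

Every date is a Wednesday; gaps 35, 28, 28, 35, 28, 28 days.
Each is the last Wednesday of its month (at least one falls on the 29th or later, ruling out '4th Wednesday').
January 1997 ends with Wednesday Jan 29 1997.
February 1997 ends with Wednesday Feb 26 1997.
March 1997 ends with Wednesday Mar 26 1997.
April 1997 ends with Wednesday Apr 30 1997.
Last Wednesday of May 1997: May 28 1997.
Last Wednesday of June 1997: Jun 25 1997.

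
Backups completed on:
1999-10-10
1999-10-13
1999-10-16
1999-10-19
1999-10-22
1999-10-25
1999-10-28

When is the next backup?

1999-10-31

Every event comes 3 days after the last (3, 3, 3, 3, 3, 3).
1999-10-28 + 3 days = 1999-10-31.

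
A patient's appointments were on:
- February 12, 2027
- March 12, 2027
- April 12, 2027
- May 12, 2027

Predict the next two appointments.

June 12, 2027; July 12, 2027

Each date is the 12th; the gaps (28, 31, 30) track the month lengths.
The rule is the 12th of each month.
Next: June 2027 → June 12, 2027.
Next: July 2027 → July 12, 2027.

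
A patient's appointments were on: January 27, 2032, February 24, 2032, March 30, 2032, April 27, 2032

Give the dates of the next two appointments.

Every date is a Tuesday; gaps 28, 35, 28 days.
Each is the last Tuesday of its month (at least one falls on the 29th or later, ruling out '4th Tuesday').
Last Tuesday of May 2032: May 25, 2032.
June 2032 ends with Tuesday June 29, 2032.

May 25, 2032; June 29, 2032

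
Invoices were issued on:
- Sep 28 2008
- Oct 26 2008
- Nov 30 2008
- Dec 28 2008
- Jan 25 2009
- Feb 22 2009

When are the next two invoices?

Every date is a Sunday; gaps 28, 35, 28, 28, 28 days.
Each is the last Sunday of its month (at least one falls on the 29th or later, ruling out '4th Sunday').
Last Sunday of March 2009: Mar 29 2009.
April 2009 ends with Sunday Apr 26 2009.

Mar 29 2009, Apr 26 2009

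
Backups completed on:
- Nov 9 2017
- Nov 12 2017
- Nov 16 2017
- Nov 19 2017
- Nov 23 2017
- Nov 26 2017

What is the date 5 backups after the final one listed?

Dec 14 2017

The gap pattern 3, 4, 3, 4, 3 repeats every 2 events.
These are the Thursdays and Sundays of each week.
The following Thursday is Nov 30 2017.
Next Sunday: Dec 3 2017.
Next Thursday: Dec 7 2017.
Next Sunday: Dec 10 2017.
The following Thursday is Dec 14 2017.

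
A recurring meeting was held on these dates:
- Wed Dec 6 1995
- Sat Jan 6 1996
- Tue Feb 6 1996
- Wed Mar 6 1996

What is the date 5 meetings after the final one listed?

Tue Aug 6 1996

Each date is the 6th; the gaps (31, 31, 29) track the month lengths.
The rule is the 6th of each month.
April 1996: Sat Apr 6 1996.
Next: May 1996 → Mon May 6 1996.
June 1996: Thu Jun 6 1996.
July 1996: Sat Jul 6 1996.
Next: August 1996 → Tue Aug 6 1996.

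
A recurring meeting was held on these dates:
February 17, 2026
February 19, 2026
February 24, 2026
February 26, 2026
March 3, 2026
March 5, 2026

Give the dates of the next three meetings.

The gap pattern 2, 5, 2, 5, 2 repeats every 2 events.
These are the Tuesdays and Thursdays of each week.
The following Tuesday is March 10, 2026.
The following Thursday is March 12, 2026.
The following Tuesday is March 17, 2026.

March 10, 2026; March 12, 2026; March 17, 2026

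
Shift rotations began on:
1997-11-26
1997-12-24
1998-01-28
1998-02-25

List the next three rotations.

1998-03-25, 1998-04-22, 1998-05-27

Gaps: 28, 35, 28 days — a mix of 28 and 35. Every date is a Wednesday.
Each is the 4th Wednesday of its month.
March 1998 — 4th Wednesday is 1998-03-25.
April 1998 — 4th Wednesday is 1998-04-22.
May 1998 — 4th Wednesday is 1998-05-27.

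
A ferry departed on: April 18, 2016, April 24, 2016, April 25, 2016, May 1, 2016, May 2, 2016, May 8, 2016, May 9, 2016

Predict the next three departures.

The gap pattern 6, 1, 6, 1, 6, 1 repeats every 2 events.
These are the Mondays and Sundays of each week.
The following Sunday is May 15, 2016.
Next Monday: May 16, 2016.
The following Sunday is May 22, 2016.

May 15, 2016; May 16, 2016; May 22, 2016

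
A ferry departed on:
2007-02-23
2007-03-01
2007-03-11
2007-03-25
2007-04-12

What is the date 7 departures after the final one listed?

Intervals are 6, 10, 14, 18 days — an arithmetic progression with common difference 4.
Next gap: 22 days. 2007-04-12 + 22 days = 2007-05-04.
Next gap: 26 days. 2007-05-04 + 26 days = 2007-05-30.
Next gap: 30 days. 2007-05-30 + 30 days = 2007-06-29.
Next gap: 34 days. 2007-06-29 + 34 days = 2007-08-02.
Next gap: 38 days. 2007-08-02 + 38 days = 2007-09-09.
Next gap: 42 days. 2007-09-09 + 42 days = 2007-10-21.
Next gap: 46 days. 2007-10-21 + 46 days = 2007-12-06.

2007-12-06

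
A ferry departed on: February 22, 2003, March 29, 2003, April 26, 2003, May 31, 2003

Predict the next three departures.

These are Saturdays with 35, 28, 35-day gaps.
Each is the final Saturday of its month — March 29, 2003 is past the 28th, so '4th Saturday' doesn't fit.
June 2003 ends with Saturday June 28, 2003.
Last Saturday of July 2003: July 26, 2003.
Last Saturday of August 2003: August 30, 2003.

June 28, 2003; July 26, 2003; August 30, 2003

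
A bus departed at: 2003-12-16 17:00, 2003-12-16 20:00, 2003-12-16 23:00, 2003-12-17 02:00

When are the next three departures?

Spacing: 3, 3, 3 h — constant 3 h.
2003-12-17 02:00 + 3 h = 2003-12-17 05:00.
2003-12-17 05:00 + 3 h = 2003-12-17 08:00.
2003-12-17 08:00 + 3 h = 2003-12-17 11:00.

2003-12-17 05:00, 2003-12-17 08:00, 2003-12-17 11:00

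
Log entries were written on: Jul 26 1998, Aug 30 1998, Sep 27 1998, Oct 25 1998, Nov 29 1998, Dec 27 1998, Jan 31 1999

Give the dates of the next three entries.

Every date is a Sunday; gaps 35, 28, 28, 35, 28, 35 days.
Each is the last Sunday of its month (at least one falls on the 29th or later, ruling out '4th Sunday').
February 1999 ends with Sunday Feb 28 1999.
Last Sunday of March 1999: Mar 28 1999.
Last Sunday of April 1999: Apr 25 1999.

Feb 28 1999, Mar 28 1999, Apr 25 1999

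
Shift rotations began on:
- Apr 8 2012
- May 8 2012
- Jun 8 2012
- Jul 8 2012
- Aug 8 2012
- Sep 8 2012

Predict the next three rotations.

Oct 8 2012, Nov 8 2012, Dec 8 2012

The day-of-month is always 8 (30, 31, 30, 31, 31 days between events).
So this recurs on the 8th of each month.
October 2012: Oct 8 2012.
Next: November 2012 → Nov 8 2012.
December 2012: Dec 8 2012.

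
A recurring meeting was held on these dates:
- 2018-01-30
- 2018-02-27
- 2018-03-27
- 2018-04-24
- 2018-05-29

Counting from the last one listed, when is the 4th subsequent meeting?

2018-09-25

Every date is a Tuesday; gaps 28, 28, 28, 35 days.
Each is the last Tuesday of its month (at least one falls on the 29th or later, ruling out '4th Tuesday').
Last Tuesday of June 2018: 2018-06-26.
Last Tuesday of July 2018: 2018-07-31.
Last Tuesday of August 2018: 2018-08-28.
Last Tuesday of September 2018: 2018-09-25.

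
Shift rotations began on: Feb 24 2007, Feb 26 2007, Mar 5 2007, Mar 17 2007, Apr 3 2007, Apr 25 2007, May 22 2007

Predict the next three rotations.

Jun 23 2007, Jul 30 2007, Sep 10 2007

Intervals are 2, 7, 12, 17, 22, 27 days — an arithmetic progression with common difference 5.
Next gap: 32 days. May 22 2007 + 32 days = Jun 23 2007.
Next gap: 37 days. Jun 23 2007 + 37 days = Jul 30 2007.
Next gap: 42 days. Jul 30 2007 + 42 days = Sep 10 2007.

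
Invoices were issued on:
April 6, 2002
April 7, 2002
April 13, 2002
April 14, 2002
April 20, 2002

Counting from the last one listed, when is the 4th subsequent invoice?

May 4, 2002

Gaps: 1, 6, 1, 6 days — not constant, but cyclic with period 2.
The events fall on every Saturday and Sunday.
The following Sunday is April 21, 2002.
Next Saturday: April 27, 2002.
Next Sunday: April 28, 2002.
Next Saturday: May 4, 2002.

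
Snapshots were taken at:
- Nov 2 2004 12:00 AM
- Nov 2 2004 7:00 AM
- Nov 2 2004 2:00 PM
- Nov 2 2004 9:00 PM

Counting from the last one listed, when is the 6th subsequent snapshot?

Nov 4 2004 3:00 PM

Gaps: 7, 7, 7 hours — each event is 7 hours after the previous one.
Nov 2 2004 9:00 PM + 7 h = Nov 3 2004 4:00 AM.
Nov 3 2004 4:00 AM + 7 h = Nov 3 2004 11:00 AM.
Nov 3 2004 11:00 AM + 7 h = Nov 3 2004 6:00 PM.
Nov 3 2004 6:00 PM + 7 h = Nov 4 2004 1:00 AM.
Nov 4 2004 1:00 AM + 7 h = Nov 4 2004 8:00 AM.
Nov 4 2004 8:00 AM + 7 h = Nov 4 2004 3:00 PM.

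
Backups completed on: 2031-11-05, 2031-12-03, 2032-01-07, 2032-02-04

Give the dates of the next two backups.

2032-03-03, 2032-04-07

All dates are Wednesdays, 28, 35, 28 days apart.
Specifically, the 1st Wednesday of each month.
1st Wednesday of March 2032: 2032-03-03.
1st Wednesday of April 2032: 2032-04-07.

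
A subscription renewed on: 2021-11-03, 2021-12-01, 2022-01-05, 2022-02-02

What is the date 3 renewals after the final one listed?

2022-05-04

Gaps: 28, 35, 28 days — a mix of 28 and 35. Every date is a Wednesday.
Each is the 1st Wednesday of its month.
March 2022 — 1st Wednesday is 2022-03-02.
1st Wednesday of April 2022: 2022-04-06.
1st Wednesday of May 2022: 2022-05-04.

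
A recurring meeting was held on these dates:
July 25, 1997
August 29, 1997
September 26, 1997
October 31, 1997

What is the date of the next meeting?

Every date is a Friday; gaps 35, 28, 35 days.
Each is the last Friday of its month (at least one falls on the 29th or later, ruling out '4th Friday').
November 1997 ends with Friday November 28, 1997.

November 28, 1997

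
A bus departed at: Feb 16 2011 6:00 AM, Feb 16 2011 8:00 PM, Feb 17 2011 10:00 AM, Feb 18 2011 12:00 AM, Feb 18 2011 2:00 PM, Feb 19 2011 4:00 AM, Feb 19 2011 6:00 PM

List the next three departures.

Gaps: 14, 14, 14, 14, 14, 14 hours — each event is 14 hours after the previous one.
Feb 19 2011 6:00 PM + 14 h = Feb 20 2011 8:00 AM.
Feb 20 2011 8:00 AM + 14 h = Feb 20 2011 10:00 PM.
Feb 20 2011 10:00 PM + 14 h = Feb 21 2011 12:00 PM.

Feb 20 2011 8:00 AM, Feb 20 2011 10:00 PM, Feb 21 2011 12:00 PM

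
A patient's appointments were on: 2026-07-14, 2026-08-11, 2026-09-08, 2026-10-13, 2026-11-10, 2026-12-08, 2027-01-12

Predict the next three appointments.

2027-02-09, 2027-03-09, 2027-04-13

Gaps: 28, 28, 35, 28, 28, 35 days — a mix of 28 and 35. Every date is a Tuesday.
Each is the 2nd Tuesday of its month.
2nd Tuesday of February 2027: 2027-02-09.
2nd Tuesday of March 2027: 2027-03-09.
2nd Tuesday of April 2027: 2027-04-13.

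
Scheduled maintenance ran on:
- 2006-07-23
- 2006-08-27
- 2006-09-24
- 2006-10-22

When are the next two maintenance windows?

2006-11-26, 2006-12-24

Gaps: 35, 28, 28 days — a mix of 28 and 35. Every date is a Sunday.
Each is the 4th Sunday of its month.
November 2006 — 4th Sunday is 2006-11-26.
December 2006 — 4th Sunday is 2006-12-24.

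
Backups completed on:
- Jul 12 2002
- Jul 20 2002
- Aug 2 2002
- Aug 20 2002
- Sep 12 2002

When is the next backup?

Intervals are 8, 13, 18, 23 days — an arithmetic progression with common difference 5.
Next gap: 28 days. Sep 12 2002 + 28 days = Oct 10 2002.

Oct 10 2002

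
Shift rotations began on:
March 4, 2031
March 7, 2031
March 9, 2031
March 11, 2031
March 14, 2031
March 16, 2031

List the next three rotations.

The gap pattern 3, 2, 2, 3, 2 repeats every 3 events.
These are the Tuesdays, Fridays and Sundays of each week.
The following Tuesday is March 18, 2031.
Next Friday: March 21, 2031.
Next Sunday: March 23, 2031.

March 18, 2031; March 21, 2031; March 23, 2031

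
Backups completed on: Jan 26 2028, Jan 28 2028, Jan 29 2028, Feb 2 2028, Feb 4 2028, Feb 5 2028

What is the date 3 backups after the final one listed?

Feb 12 2028

Every event lands on a Wednesday or Friday or Saturday (gaps cycle 2, 1, 4, 2, 1).
So the schedule is: every Wednesday, Friday and Saturday.
The following Wednesday is Feb 9 2028.
The following Friday is Feb 11 2028.
Next Saturday: Feb 12 2028.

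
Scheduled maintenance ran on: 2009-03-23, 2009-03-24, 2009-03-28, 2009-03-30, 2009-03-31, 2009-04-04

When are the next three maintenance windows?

2009-04-06, 2009-04-07, 2009-04-11

Gaps: 1, 4, 2, 1, 4 days — not constant, but cyclic with period 3.
The events fall on every Monday, Tuesday and Saturday.
Next Monday: 2009-04-06.
The following Tuesday is 2009-04-07.
Next Saturday: 2009-04-11.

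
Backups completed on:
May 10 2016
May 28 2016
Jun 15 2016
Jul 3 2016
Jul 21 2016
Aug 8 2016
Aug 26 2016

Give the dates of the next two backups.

Sep 13 2016, Oct 1 2016

Gaps between consecutive events: 18, 18, 18, 18, 18, 18 days — a constant 18-day interval.
Aug 26 2016 + 18 days = Sep 13 2016.
Sep 13 2016 + 18 days = Oct 1 2016.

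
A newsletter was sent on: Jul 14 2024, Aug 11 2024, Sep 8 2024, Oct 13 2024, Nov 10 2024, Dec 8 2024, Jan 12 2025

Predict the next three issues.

Feb 9 2025, Mar 9 2025, Apr 13 2025

These are Sundays at 28- or 35-day spacing (28, 28, 35, 28, 28, 35).
The pattern: 2nd Sunday of the month.
2nd Sunday of February 2025: Feb 9 2025.
2nd Sunday of March 2025: Mar 9 2025.
2nd Sunday of April 2025: Apr 13 2025.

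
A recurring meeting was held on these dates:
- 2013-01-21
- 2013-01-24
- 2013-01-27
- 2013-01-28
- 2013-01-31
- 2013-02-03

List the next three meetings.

2013-02-04, 2013-02-07, 2013-02-10

Gaps: 3, 3, 1, 3, 3 days — not constant, but cyclic with period 3.
The events fall on every Monday, Thursday and Sunday.
The following Monday is 2013-02-04.
The following Thursday is 2013-02-07.
The following Sunday is 2013-02-10.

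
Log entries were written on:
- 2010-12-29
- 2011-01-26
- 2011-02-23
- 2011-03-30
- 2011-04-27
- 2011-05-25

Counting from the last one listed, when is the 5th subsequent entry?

These are Wednesdays with 28, 28, 35, 28, 28-day gaps.
Each is the final Wednesday of its month — 2010-12-29 is past the 28th, so '4th Wednesday' doesn't fit.
June 2011 ends with Wednesday 2011-06-29.
Last Wednesday of July 2011: 2011-07-27.
Last Wednesday of August 2011: 2011-08-31.
Last Wednesday of September 2011: 2011-09-28.
Last Wednesday of October 2011: 2011-10-26.

2011-10-26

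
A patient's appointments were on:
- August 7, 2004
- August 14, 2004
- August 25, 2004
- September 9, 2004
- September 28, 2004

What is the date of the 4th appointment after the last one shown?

January 22, 2005

Intervals are 7, 11, 15, 19 days — an arithmetic progression with common difference 4.
Next gap: 23 days. September 28, 2004 + 23 days = October 21, 2004.
Next gap: 27 days. October 21, 2004 + 27 days = November 17, 2004.
Next gap: 31 days. November 17, 2004 + 31 days = December 18, 2004.
Next gap: 35 days. December 18, 2004 + 35 days = January 22, 2005.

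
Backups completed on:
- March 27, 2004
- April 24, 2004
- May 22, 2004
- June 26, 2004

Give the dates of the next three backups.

July 24, 2004; August 28, 2004; September 25, 2004

All dates are Saturdays, 28, 28, 35 days apart.
Specifically, the 4th Saturday of each month.
July 2004 — 4th Saturday is July 24, 2004.
August 2004 — 4th Saturday is August 28, 2004.
4th Saturday of September 2004: September 25, 2004.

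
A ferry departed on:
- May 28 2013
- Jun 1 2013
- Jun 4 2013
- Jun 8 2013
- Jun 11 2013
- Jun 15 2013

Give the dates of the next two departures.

Every event lands on a Tuesday or Saturday (gaps cycle 4, 3, 4, 3, 4).
So the schedule is: every Tuesday and Saturday.
The following Tuesday is Jun 18 2013.
Next Saturday: Jun 22 2013.

Jun 18 2013, Jun 22 2013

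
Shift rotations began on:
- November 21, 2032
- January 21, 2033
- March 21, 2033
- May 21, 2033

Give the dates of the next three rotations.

July 21, 2033; September 21, 2033; November 21, 2033

Gaps: 61, 59, 61 days — not constant. Every event is on the 21st of the month.
Pattern: the 21st of every 2 months.
July 2033: July 21, 2033.
September 2033: September 21, 2033.
November 2033: November 21, 2033.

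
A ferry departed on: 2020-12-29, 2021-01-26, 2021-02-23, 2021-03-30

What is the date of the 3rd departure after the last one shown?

Every date is a Tuesday; gaps 28, 28, 35 days.
Each is the last Tuesday of its month (at least one falls on the 29th or later, ruling out '4th Tuesday').
Last Tuesday of April 2021: 2021-04-27.
May 2021 ends with Tuesday 2021-05-25.
June 2021 ends with Tuesday 2021-06-29.

2021-06-29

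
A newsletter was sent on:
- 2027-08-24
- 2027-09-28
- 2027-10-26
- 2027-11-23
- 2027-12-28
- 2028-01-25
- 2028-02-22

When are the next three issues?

2028-03-28, 2028-04-25, 2028-05-23

These are Tuesdays at 28- or 35-day spacing (35, 28, 28, 35, 28, 28).
The pattern: 4th Tuesday of the month.
March 2028 — 4th Tuesday is 2028-03-28.
April 2028 — 4th Tuesday is 2028-04-25.
May 2028 — 4th Tuesday is 2028-05-23.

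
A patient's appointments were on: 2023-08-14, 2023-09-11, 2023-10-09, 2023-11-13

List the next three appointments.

These are Mondays at 28- or 35-day spacing (28, 28, 35).
The pattern: 2nd Monday of the month.
2nd Monday of December 2023: 2023-12-11.
January 2024 — 2nd Monday is 2024-01-08.
February 2024 — 2nd Monday is 2024-02-12.

2023-12-11, 2024-01-08, 2024-02-12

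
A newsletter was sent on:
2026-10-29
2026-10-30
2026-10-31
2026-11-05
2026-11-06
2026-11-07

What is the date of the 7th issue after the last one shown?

Gaps: 1, 1, 5, 1, 1 days — not constant, but cyclic with period 3.
The events fall on every Thursday, Friday and Saturday.
Next Thursday: 2026-11-12.
The following Friday is 2026-11-13.
The following Saturday is 2026-11-14.
Next Thursday: 2026-11-19.
Next Friday: 2026-11-20.
The following Saturday is 2026-11-21.
The following Thursday is 2026-11-26.

2026-11-26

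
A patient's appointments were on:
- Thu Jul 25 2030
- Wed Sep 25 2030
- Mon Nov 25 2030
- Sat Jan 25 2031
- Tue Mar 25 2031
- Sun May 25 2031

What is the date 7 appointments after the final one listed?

Each date is the 25th; the gaps (62, 61, 61, 59, 61) track the month lengths.
The rule is the 25th of every 2 months.
July 2031: Fri Jul 25 2031.
Next: September 2031 → Thu Sep 25 2031.
Next: November 2031 → Tue Nov 25 2031.
Next: January 2032 → Sun Jan 25 2032.
March 2032: Thu Mar 25 2032.
Next: May 2032 → Tue May 25 2032.
July 2032: Sun Jul 25 2032.

Sun Jul 25 2032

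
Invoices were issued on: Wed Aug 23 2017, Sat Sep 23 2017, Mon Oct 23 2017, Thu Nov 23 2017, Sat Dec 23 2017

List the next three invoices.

Tue Jan 23 2018, Fri Feb 23 2018, Fri Mar 23 2018

Gaps: 31, 30, 31, 30 days — not constant. Every event is on the 23rd of the month.
Pattern: the 23rd of each month.
January 2018: Tue Jan 23 2018.
Next: February 2018 → Fri Feb 23 2018.
Next: March 2018 → Fri Mar 23 2018.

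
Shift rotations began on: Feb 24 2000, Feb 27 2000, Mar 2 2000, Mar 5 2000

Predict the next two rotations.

The gap pattern 3, 4, 3 repeats every 2 events.
These are the Thursdays and Sundays of each week.
Next Thursday: Mar 9 2000.
The following Sunday is Mar 12 2000.

Mar 9 2000, Mar 12 2000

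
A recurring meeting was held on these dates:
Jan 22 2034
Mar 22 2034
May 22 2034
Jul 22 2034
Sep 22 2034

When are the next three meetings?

Nov 22 2034, Jan 22 2035, Mar 22 2035

The day-of-month is always 22 (59, 61, 61, 62 days between events).
So this recurs on the 22nd of every 2 months.
Next: November 2034 → Nov 22 2034.
January 2035: Jan 22 2035.
March 2035: Mar 22 2035.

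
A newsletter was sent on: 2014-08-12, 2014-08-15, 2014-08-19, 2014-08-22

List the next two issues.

2014-08-26, 2014-08-29

The gap pattern 3, 4, 3 repeats every 2 events.
These are the Tuesdays and Fridays of each week.
The following Tuesday is 2014-08-26.
Next Friday: 2014-08-29.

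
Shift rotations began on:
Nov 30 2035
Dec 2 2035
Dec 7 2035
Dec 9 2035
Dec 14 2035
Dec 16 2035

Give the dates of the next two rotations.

The gap pattern 2, 5, 2, 5, 2 repeats every 2 events.
These are the Fridays and Sundays of each week.
The following Friday is Dec 21 2035.
The following Sunday is Dec 23 2035.

Dec 21 2035, Dec 23 2035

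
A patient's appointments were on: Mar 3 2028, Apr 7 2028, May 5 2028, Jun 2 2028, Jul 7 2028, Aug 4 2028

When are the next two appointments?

All dates are Fridays, 35, 28, 28, 35, 28 days apart.
Specifically, the 1st Friday of each month.
1st Friday of September 2028: Sep 1 2028.
1st Friday of October 2028: Oct 6 2028.

Sep 1 2028, Oct 6 2028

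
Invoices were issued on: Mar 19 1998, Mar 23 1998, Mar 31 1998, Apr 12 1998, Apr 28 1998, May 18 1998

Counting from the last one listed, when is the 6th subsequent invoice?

Dec 8 1998

Gaps: 4, 8, 12, 16, 20 days — each gap is 4 larger than the previous one.
Next gap: 24 days. May 18 1998 + 24 days = Jun 11 1998.
Next gap: 28 days. Jun 11 1998 + 28 days = Jul 9 1998.
Next gap: 32 days. Jul 9 1998 + 32 days = Aug 10 1998.
Next gap: 36 days. Aug 10 1998 + 36 days = Sep 15 1998.
Next gap: 40 days. Sep 15 1998 + 40 days = Oct 25 1998.
Next gap: 44 days. Oct 25 1998 + 44 days = Dec 8 1998.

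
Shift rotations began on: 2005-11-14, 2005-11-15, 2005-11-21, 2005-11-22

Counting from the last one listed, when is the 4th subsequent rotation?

2005-12-06

The gap pattern 1, 6, 1 repeats every 2 events.
These are the Mondays and Tuesdays of each week.
The following Monday is 2005-11-28.
Next Tuesday: 2005-11-29.
Next Monday: 2005-12-05.
The following Tuesday is 2005-12-06.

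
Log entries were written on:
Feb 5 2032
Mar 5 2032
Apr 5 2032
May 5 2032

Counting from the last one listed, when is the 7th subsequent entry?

Dec 5 2032

Gaps: 29, 31, 30 days — not constant. Every event is on the 5th of the month.
Pattern: the 5th of each month.
Next: June 2032 → Jun 5 2032.
July 2032: Jul 5 2032.
August 2032: Aug 5 2032.
September 2032: Sep 5 2032.
Next: October 2032 → Oct 5 2032.
November 2032: Nov 5 2032.
December 2032: Dec 5 2032.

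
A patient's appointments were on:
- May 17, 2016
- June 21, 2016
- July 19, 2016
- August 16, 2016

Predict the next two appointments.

All dates are Tuesdays, 35, 28, 28 days apart.
Specifically, the 3rd Tuesday of each month.
September 2016 — 3rd Tuesday is September 20, 2016.
October 2016 — 3rd Tuesday is October 18, 2016.

September 20, 2016; October 18, 2016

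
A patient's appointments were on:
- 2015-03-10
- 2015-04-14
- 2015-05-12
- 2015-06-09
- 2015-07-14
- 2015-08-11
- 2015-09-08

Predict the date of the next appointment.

All dates are Tuesdays, 35, 28, 28, 35, 28, 28 days apart.
Specifically, the 2nd Tuesday of each month.
2nd Tuesday of October 2015: 2015-10-13.

2015-10-13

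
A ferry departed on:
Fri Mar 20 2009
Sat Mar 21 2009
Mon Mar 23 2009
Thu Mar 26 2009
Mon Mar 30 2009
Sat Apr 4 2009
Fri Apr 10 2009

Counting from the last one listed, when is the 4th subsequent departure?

Thu May 14 2009

The spacing grows by 1 each time: 1, 2, 3, 4, 5, 6 days.
Next gap: 7 days. Fri Apr 10 2009 + 7 days = Fri Apr 17 2009.
Next gap: 8 days. Fri Apr 17 2009 + 8 days = Sat Apr 25 2009.
Next gap: 9 days. Sat Apr 25 2009 + 9 days = Mon May 4 2009.
Next gap: 10 days. Mon May 4 2009 + 10 days = Thu May 14 2009.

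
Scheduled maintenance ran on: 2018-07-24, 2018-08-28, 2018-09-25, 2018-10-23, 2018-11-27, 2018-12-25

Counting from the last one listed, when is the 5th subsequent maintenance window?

These are Tuesdays at 28- or 35-day spacing (35, 28, 28, 35, 28).
The pattern: 4th Tuesday of the month.
January 2019 — 4th Tuesday is 2019-01-22.
February 2019 — 4th Tuesday is 2019-02-26.
March 2019 — 4th Tuesday is 2019-03-26.
4th Tuesday of April 2019: 2019-04-23.
4th Tuesday of May 2019: 2019-05-28.

2019-05-28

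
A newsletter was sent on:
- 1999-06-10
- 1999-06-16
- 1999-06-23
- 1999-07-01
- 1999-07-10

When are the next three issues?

Intervals are 6, 7, 8, 9 days — an arithmetic progression with common difference 1.
Next gap: 10 days. 1999-07-10 + 10 days = 1999-07-20.
Next gap: 11 days. 1999-07-20 + 11 days = 1999-07-31.
Next gap: 12 days. 1999-07-31 + 12 days = 1999-08-12.

1999-07-20, 1999-07-31, 1999-08-12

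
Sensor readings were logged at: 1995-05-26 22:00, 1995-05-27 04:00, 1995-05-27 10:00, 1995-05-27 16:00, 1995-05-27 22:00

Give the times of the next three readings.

Spacing: 6, 6, 6, 6 h — constant 6 h.
1995-05-27 22:00 + 6 h = 1995-05-28 04:00.
1995-05-28 04:00 + 6 h = 1995-05-28 10:00.
1995-05-28 10:00 + 6 h = 1995-05-28 16:00.

1995-05-28 04:00, 1995-05-28 10:00, 1995-05-28 16:00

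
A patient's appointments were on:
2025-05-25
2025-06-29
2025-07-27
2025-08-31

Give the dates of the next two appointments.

Every date is a Sunday; gaps 35, 28, 35 days.
Each is the last Sunday of its month (at least one falls on the 29th or later, ruling out '4th Sunday').
September 2025 ends with Sunday 2025-09-28.
October 2025 ends with Sunday 2025-10-26.

2025-09-28, 2025-10-26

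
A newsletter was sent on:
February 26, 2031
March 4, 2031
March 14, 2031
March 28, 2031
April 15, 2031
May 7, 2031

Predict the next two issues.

Gaps: 6, 10, 14, 18, 22 days — each gap is 4 larger than the previous one.
Next gap: 26 days. May 7, 2031 + 26 days = June 2, 2031.
Next gap: 30 days. June 2, 2031 + 30 days = July 2, 2031.

June 2, 2031; July 2, 2031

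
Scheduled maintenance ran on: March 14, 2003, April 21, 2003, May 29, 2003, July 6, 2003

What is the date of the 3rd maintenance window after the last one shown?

October 28, 2003

Every event comes 38 days after the last (38, 38, 38).
July 6, 2003 + 38 days = August 13, 2003.
August 13, 2003 + 38 days = September 20, 2003.
September 20, 2003 + 38 days = October 28, 2003.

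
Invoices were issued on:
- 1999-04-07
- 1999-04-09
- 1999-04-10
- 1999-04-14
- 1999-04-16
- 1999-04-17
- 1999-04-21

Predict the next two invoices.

1999-04-23, 1999-04-24

Gaps: 2, 1, 4, 2, 1, 4 days — not constant, but cyclic with period 3.
The events fall on every Wednesday, Friday and Saturday.
The following Friday is 1999-04-23.
The following Saturday is 1999-04-24.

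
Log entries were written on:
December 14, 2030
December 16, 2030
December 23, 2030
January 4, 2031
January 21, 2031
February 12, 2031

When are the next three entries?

March 11, 2031; April 12, 2031; May 19, 2031

Gaps: 2, 7, 12, 17, 22 days — each gap is 5 larger than the previous one.
Next gap: 27 days. February 12, 2031 + 27 days = March 11, 2031.
Next gap: 32 days. March 11, 2031 + 32 days = April 12, 2031.
Next gap: 37 days. April 12, 2031 + 37 days = May 19, 2031.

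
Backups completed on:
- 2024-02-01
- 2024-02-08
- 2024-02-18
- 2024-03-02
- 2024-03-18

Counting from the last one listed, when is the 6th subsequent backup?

2024-08-24

Gaps: 7, 10, 13, 16 days — each gap is 3 larger than the previous one.
Next gap: 19 days. 2024-03-18 + 19 days = 2024-04-06.
Next gap: 22 days. 2024-04-06 + 22 days = 2024-04-28.
Next gap: 25 days. 2024-04-28 + 25 days = 2024-05-23.
Next gap: 28 days. 2024-05-23 + 28 days = 2024-06-20.
Next gap: 31 days. 2024-06-20 + 31 days = 2024-07-21.
Next gap: 34 days. 2024-07-21 + 34 days = 2024-08-24.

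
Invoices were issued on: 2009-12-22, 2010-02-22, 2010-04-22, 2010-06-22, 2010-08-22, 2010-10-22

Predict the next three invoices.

The day-of-month is always 22 (62, 59, 61, 61, 61 days between events).
So this recurs on the 22nd of every 2 months.
Next: December 2010 → 2010-12-22.
Next: February 2011 → 2011-02-22.
Next: April 2011 → 2011-04-22.

2010-12-22, 2011-02-22, 2011-04-22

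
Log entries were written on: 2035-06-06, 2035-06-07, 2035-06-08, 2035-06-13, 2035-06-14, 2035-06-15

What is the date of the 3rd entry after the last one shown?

Gaps: 1, 1, 5, 1, 1 days — not constant, but cyclic with period 3.
The events fall on every Wednesday, Thursday and Friday.
The following Wednesday is 2035-06-20.
Next Thursday: 2035-06-21.
The following Friday is 2035-06-22.

2035-06-22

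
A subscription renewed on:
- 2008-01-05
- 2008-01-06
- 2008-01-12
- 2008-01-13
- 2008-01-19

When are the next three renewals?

2008-01-20, 2008-01-26, 2008-01-27

Gaps: 1, 6, 1, 6 days — not constant, but cyclic with period 2.
The events fall on every Saturday and Sunday.
Next Sunday: 2008-01-20.
Next Saturday: 2008-01-26.
The following Sunday is 2008-01-27.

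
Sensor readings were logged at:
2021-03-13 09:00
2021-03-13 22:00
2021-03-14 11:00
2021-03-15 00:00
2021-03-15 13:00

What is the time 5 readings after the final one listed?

2021-03-18 06:00

Spacing: 13, 13, 13, 13 h — constant 13 h.
2021-03-15 13:00 + 13 h = 2021-03-16 02:00.
2021-03-16 02:00 + 13 h = 2021-03-16 15:00.
2021-03-16 15:00 + 13 h = 2021-03-17 04:00.
2021-03-17 04:00 + 13 h = 2021-03-17 17:00.
2021-03-17 17:00 + 13 h = 2021-03-18 06:00.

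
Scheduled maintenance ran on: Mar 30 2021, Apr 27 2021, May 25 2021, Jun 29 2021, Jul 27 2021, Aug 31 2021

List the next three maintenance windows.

Sep 28 2021, Oct 26 2021, Nov 30 2021

These are Tuesdays with 28, 28, 35, 28, 35-day gaps.
Each is the final Tuesday of its month — Mar 30 2021 is past the 28th, so '4th Tuesday' doesn't fit.
Last Tuesday of September 2021: Sep 28 2021.
Last Tuesday of October 2021: Oct 26 2021.
November 2021 ends with Tuesday Nov 30 2021.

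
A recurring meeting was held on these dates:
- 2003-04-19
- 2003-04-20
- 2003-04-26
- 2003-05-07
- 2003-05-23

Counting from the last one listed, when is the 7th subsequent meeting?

Gaps: 1, 6, 11, 16 days — each gap is 5 larger than the previous one.
Next gap: 21 days. 2003-05-23 + 21 days = 2003-06-13.
Next gap: 26 days. 2003-06-13 + 26 days = 2003-07-09.
Next gap: 31 days. 2003-07-09 + 31 days = 2003-08-09.
Next gap: 36 days. 2003-08-09 + 36 days = 2003-09-14.
Next gap: 41 days. 2003-09-14 + 41 days = 2003-10-25.
Next gap: 46 days. 2003-10-25 + 46 days = 2003-12-10.
Next gap: 51 days. 2003-12-10 + 51 days = 2004-01-30.

2004-01-30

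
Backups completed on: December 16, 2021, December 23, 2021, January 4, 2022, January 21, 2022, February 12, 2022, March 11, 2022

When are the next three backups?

April 12, 2022; May 19, 2022; June 30, 2022

Gaps: 7, 12, 17, 22, 27 days — each gap is 5 larger than the previous one.
Next gap: 32 days. March 11, 2022 + 32 days = April 12, 2022.
Next gap: 37 days. April 12, 2022 + 37 days = May 19, 2022.
Next gap: 42 days. May 19, 2022 + 42 days = June 30, 2022.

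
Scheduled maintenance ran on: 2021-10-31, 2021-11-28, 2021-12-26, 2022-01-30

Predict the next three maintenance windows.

All Sundays; the gaps (28, 28, 35) vary with month length.
This is the last Sunday of each month.
February 2022 ends with Sunday 2022-02-27.
March 2022 ends with Sunday 2022-03-27.
Last Sunday of April 2022: 2022-04-24.

2022-02-27, 2022-03-27, 2022-04-24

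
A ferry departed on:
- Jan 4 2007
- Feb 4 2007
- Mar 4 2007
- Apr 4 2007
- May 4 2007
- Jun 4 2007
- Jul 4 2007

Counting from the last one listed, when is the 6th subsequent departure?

The day-of-month is always 4 (31, 28, 31, 30, 31, 30 days between events).
So this recurs on the 4th of each month.
Next: August 2007 → Aug 4 2007.
September 2007: Sep 4 2007.
October 2007: Oct 4 2007.
November 2007: Nov 4 2007.
December 2007: Dec 4 2007.
January 2008: Jan 4 2008.

Jan 4 2008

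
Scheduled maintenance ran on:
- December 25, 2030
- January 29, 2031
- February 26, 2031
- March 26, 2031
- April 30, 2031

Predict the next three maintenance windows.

May 28, 2031; June 25, 2031; July 30, 2031

These are Wednesdays with 35, 28, 28, 35-day gaps.
Each is the final Wednesday of its month — January 29, 2031 is past the 28th, so '4th Wednesday' doesn't fit.
Last Wednesday of May 2031: May 28, 2031.
Last Wednesday of June 2031: June 25, 2031.
July 2031 ends with Wednesday July 30, 2031.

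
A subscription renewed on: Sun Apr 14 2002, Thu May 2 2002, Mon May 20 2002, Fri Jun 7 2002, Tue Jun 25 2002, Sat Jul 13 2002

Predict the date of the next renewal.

The spacing is 18, 18, 18, 18, 18 days — always 18 days.
Sat Jul 13 2002 + 18 days = Wed Jul 31 2002.

Wed Jul 31 2002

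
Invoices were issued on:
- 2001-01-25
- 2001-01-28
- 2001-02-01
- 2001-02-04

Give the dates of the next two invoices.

2001-02-08, 2001-02-11

Every event lands on a Thursday or Sunday (gaps cycle 3, 4, 3).
So the schedule is: every Thursday and Sunday.
The following Thursday is 2001-02-08.
Next Sunday: 2001-02-11.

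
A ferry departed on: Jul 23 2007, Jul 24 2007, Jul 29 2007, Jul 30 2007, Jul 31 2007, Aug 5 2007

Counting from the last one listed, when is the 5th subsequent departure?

Aug 14 2007

Gaps: 1, 5, 1, 1, 5 days — not constant, but cyclic with period 3.
The events fall on every Monday, Tuesday and Sunday.
The following Monday is Aug 6 2007.
Next Tuesday: Aug 7 2007.
Next Sunday: Aug 12 2007.
Next Monday: Aug 13 2007.
Next Tuesday: Aug 14 2007.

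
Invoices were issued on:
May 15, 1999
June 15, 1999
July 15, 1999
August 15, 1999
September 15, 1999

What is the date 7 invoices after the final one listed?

April 15, 2000

The day-of-month is always 15 (31, 30, 31, 31 days between events).
So this recurs on the 15th of each month.
October 1999: October 15, 1999.
Next: November 1999 → November 15, 1999.
December 1999: December 15, 1999.
January 2000: January 15, 2000.
Next: February 2000 → February 15, 2000.
Next: March 2000 → March 15, 2000.
Next: April 2000 → April 15, 2000.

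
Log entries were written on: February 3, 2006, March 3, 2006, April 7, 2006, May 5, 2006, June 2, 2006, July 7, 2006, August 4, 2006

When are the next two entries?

September 1, 2006; October 6, 2006

These are Fridays at 28- or 35-day spacing (28, 35, 28, 28, 35, 28).
The pattern: 1st Friday of the month.
1st Friday of September 2006: September 1, 2006.
1st Friday of October 2006: October 6, 2006.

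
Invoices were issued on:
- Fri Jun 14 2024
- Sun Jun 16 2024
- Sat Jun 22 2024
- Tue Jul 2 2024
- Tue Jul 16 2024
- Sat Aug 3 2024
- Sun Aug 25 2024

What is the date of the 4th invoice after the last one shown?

Tue Dec 31 2024

Intervals are 2, 6, 10, 14, 18, 22 days — an arithmetic progression with common difference 4.
Next gap: 26 days. Sun Aug 25 2024 + 26 days = Fri Sep 20 2024.
Next gap: 30 days. Fri Sep 20 2024 + 30 days = Sun Oct 20 2024.
Next gap: 34 days. Sun Oct 20 2024 + 34 days = Sat Nov 23 2024.
Next gap: 38 days. Sat Nov 23 2024 + 38 days = Tue Dec 31 2024.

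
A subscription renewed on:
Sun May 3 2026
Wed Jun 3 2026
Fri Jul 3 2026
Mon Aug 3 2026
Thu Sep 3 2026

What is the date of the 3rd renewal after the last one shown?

Gaps: 31, 30, 31, 31 days — not constant. Every event is on the 3rd of the month.
Pattern: the 3rd of each month.
October 2026: Sat Oct 3 2026.
Next: November 2026 → Tue Nov 3 2026.
December 2026: Thu Dec 3 2026.

Thu Dec 3 2026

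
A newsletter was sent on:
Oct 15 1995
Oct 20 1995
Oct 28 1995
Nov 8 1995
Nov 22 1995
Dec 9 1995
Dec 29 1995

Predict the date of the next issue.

Gaps: 5, 8, 11, 14, 17, 20 days — each gap is 3 larger than the previous one.
Next gap: 23 days. Dec 29 1995 + 23 days = Jan 21 1996.

Jan 21 1996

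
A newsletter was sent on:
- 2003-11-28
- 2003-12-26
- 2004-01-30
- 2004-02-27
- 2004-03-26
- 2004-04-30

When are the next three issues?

2004-05-28, 2004-06-25, 2004-07-30

These are Fridays with 28, 35, 28, 28, 35-day gaps.
Each is the final Friday of its month — 2004-01-30 is past the 28th, so '4th Friday' doesn't fit.
Last Friday of May 2004: 2004-05-28.
Last Friday of June 2004: 2004-06-25.
Last Friday of July 2004: 2004-07-30.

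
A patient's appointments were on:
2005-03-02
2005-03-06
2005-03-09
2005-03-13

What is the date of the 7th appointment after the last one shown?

The gap pattern 4, 3, 4 repeats every 2 events.
These are the Wednesdays and Sundays of each week.
Next Wednesday: 2005-03-16.
The following Sunday is 2005-03-20.
The following Wednesday is 2005-03-23.
The following Sunday is 2005-03-27.
The following Wednesday is 2005-03-30.
Next Sunday: 2005-04-03.
Next Wednesday: 2005-04-06.

2005-04-06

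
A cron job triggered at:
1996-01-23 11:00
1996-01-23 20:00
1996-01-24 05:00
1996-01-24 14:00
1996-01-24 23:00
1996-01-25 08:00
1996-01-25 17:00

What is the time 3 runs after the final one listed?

Gaps: 9, 9, 9, 9, 9, 9 hours — each event is 9 hours after the previous one.
1996-01-25 17:00 + 9 h = 1996-01-26 02:00.
1996-01-26 02:00 + 9 h = 1996-01-26 11:00.
1996-01-26 11:00 + 9 h = 1996-01-26 20:00.

1996-01-26 20:00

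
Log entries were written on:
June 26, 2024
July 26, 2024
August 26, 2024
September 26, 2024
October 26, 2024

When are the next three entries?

November 26, 2024; December 26, 2024; January 26, 2025

The day-of-month is always 26 (30, 31, 31, 30 days between events).
So this recurs on the 26th of each month.
Next: November 2024 → November 26, 2024.
December 2024: December 26, 2024.
Next: January 2025 → January 26, 2025.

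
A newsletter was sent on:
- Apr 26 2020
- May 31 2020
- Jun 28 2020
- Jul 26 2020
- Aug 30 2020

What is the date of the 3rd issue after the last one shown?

Every date is a Sunday; gaps 35, 28, 28, 35 days.
Each is the last Sunday of its month (at least one falls on the 29th or later, ruling out '4th Sunday').
Last Sunday of September 2020: Sep 27 2020.
October 2020 ends with Sunday Oct 25 2020.
November 2020 ends with Sunday Nov 29 2020.

Nov 29 2020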